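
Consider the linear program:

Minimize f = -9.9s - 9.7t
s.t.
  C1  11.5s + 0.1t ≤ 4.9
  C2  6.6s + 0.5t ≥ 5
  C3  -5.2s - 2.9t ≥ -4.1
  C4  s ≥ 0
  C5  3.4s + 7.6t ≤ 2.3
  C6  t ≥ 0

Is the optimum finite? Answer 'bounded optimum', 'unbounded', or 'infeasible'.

infeasible

The boundaries 11.5s + 0.1t = 4.9 and 3.4s + 7.6t = 2.3 meet at (3701/8706, 979/8706), but that point violates 6.6s + 0.5t ≥ 5. Every candidate vertex is excluded by some other constraint, so the feasible region is empty.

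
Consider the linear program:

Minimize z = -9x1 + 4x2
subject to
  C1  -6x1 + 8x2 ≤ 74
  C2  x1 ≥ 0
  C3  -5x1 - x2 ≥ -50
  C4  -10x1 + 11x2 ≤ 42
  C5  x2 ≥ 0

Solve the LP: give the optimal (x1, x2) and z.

Vertices and z = -9x1 + 4x2:
  (0, 42/11) → z = 168/11
  (0, 0) → z = 0
  (508/65, 142/13) → z = -1732/65
  (10, 0) → z = -90

x1 = 10, x2 = 0, minimum z = -90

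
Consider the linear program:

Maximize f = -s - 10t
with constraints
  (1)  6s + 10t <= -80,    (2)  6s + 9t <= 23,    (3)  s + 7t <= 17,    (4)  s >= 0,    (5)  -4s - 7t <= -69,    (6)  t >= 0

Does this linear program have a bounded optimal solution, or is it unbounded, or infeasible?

The boundaries -4s - 7t = -69 and t = 0 meet at (69/4, 0), but that point violates 6s + 10t ≤ -80. Every candidate vertex is excluded by some other constraint, so the feasible region is empty.

infeasible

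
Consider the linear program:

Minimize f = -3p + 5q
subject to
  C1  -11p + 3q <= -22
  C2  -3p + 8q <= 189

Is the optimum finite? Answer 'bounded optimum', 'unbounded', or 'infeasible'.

unbounded

From the feasible point (743/79, 2145/79), moving in the direction (8, 3) keeps every constraint satisfied while f decreases without bound.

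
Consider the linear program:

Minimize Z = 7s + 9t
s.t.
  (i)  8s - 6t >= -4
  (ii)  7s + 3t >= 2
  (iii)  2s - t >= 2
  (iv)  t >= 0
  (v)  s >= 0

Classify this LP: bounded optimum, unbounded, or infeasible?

Extreme points and Z = 7s + 9t:
  (4, 6) → Z = 82
  (1, 0) → Z = 7
The feasible region has finitely many vertices and no improving ray; the minimum is 7 at (1, 0).

bounded optimum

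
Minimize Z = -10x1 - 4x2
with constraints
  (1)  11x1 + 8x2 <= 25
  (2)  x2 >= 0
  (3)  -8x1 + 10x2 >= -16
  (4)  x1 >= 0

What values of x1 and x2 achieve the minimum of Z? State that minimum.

x1 = 63/29, x2 = 4/29, minimum Z = -646/29

The binding constraints are 11x1 + 8x2 = 25 and -8x1 + 10x2 = -16.
Solving simultaneously gives x1 = 63/29, x2 = 4/29.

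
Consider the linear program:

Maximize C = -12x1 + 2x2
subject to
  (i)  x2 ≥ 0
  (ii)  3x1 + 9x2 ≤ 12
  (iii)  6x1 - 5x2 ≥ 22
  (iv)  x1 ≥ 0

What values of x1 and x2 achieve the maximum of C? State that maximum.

x1 = 11/3, x2 = 0, maximum C = -44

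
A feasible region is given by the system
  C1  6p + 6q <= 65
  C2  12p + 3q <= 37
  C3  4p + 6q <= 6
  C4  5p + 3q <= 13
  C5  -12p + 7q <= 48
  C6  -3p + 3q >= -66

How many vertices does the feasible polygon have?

The feasible vertices (each the meet of two boundaries and inside every other half-plane) are:
  (24/7, -29/21)
  (103/15, -227/15)
  (10/3, -11/9)
  (-123/50, 66/25)
  (-202/5, -312/5)

5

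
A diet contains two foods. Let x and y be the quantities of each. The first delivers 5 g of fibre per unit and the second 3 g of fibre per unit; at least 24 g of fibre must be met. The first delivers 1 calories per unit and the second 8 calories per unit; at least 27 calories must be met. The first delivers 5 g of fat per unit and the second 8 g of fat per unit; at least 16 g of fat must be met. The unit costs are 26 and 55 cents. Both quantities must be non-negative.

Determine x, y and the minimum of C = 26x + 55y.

x = 3, y = 3, minimum C = 243

Feasible corners and C = 26x + 55y:
  (0, 8) → C = 440
  (27, 0) → C = 702
  (3, 3) → C = 243
The feasible region is unbounded (it extends along (0, 1), (1, 0)), but C strictly increases along every unbounded feasible direction, so there is no improving ray and the minimum is attained at a vertex.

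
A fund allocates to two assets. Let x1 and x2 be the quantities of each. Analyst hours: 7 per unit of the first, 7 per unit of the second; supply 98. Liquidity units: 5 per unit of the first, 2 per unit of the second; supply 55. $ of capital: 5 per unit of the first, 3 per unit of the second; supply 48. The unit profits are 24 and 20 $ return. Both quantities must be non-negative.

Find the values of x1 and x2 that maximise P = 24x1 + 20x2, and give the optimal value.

Extreme points and P = 24x1 + 20x2:
  (0, 0) → P = 0
  (0, 14) → P = 280
  (48/5, 0) → P = 1152/5
  (3, 11) → P = 292

x1 = 3, x2 = 11, maximum P = 292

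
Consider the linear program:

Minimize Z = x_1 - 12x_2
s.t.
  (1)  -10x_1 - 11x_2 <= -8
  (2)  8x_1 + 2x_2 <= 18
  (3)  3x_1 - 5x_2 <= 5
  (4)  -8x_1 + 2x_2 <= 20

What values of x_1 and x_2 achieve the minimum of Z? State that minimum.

x_1 = -1/8, x_2 = 19/2, minimum Z = -913/8

Corner points and Z = x_1 - 12x_2:
  (95/83, -26/83) → Z = 407/83
  (-17/9, 22/9) → Z = -281/9
  (50/23, 7/23) → Z = -34/23
  (-1/8, 19/2) → Z = -913/8

At the optimal vertex, 8x_1 + 2x_2 = 18 and -8x_1 + 2x_2 = 20.
Solving simultaneously gives x_1 = -1/8, x_2 = 19/2.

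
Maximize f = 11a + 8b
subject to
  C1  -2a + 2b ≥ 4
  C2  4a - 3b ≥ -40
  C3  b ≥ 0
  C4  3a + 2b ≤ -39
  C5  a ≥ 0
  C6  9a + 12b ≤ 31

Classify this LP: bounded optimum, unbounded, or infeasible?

infeasible

The boundaries -2a + 2b = 4 and a = 0 meet at (0, 2), but that point violates 3a + 2b ≤ -39. Every candidate vertex is excluded by some other constraint, so the feasible region is empty.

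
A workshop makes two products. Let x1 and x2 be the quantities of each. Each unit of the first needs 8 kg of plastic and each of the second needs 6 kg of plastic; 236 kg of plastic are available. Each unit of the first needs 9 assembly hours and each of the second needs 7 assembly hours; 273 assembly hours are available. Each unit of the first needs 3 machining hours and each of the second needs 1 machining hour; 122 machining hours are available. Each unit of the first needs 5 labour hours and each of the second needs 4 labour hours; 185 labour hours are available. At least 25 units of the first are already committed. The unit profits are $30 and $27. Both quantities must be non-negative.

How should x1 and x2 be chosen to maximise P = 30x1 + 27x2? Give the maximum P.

x1 = 25, x2 = 6, maximum P = 912

Corner points and P = 30x1 + 27x2:
  (59/2, 0) → P = 885
  (25, 0) → P = 750
  (25, 6) → P = 912

At the optimal vertex, 8x1 + 6x2 = 236 and x1 = 25.
Solving simultaneously gives x1 = 25, x2 = 6.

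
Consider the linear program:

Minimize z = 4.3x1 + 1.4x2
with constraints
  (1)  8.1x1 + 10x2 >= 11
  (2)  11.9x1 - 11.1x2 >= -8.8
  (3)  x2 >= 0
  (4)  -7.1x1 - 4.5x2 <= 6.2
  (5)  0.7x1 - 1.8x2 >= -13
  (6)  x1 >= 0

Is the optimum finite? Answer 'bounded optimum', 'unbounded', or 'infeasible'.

bounded optimum

Corner points and z = 4.3x1 + 1.4x2:
  (3410/20891, 20218/20891) → z = 214841/104455
  (110/81, 0) → z = 473/81
  (4282/455, 2122/195) → z = 380167/6825
The feasible region has finitely many vertices and no improving ray; the minimum is 214841/104455 at (3410/20891, 20218/20891).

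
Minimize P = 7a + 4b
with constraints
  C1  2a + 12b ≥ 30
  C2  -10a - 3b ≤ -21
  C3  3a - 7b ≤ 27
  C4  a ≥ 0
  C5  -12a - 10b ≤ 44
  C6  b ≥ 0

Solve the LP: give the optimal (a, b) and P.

Feasible corners and P = 7a + 4b:
  (27/19, 43/19) → P = 19
  (267/25, 18/25) → P = 1941/25
  (0, 7) → P = 28
The feasible region is unbounded (it extends along (0, 1), (7, 3)), but P strictly increases along every unbounded feasible direction, so there is no improving ray and the minimum is attained at a vertex.

a = 27/19, b = 43/19, minimum P = 19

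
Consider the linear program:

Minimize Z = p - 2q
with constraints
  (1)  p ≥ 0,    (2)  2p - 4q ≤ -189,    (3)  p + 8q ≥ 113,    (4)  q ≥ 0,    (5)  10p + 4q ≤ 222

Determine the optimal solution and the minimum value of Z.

p = 0, q = 111/2, minimum Z = -111

Vertices and Z = p - 2q:
  (0, 189/4) → Z = -189/2
  (0, 111/2) → Z = -111
  (11/4, 389/8) → Z = -189/2

At the optimal vertex, p = 0 and 10p + 4q = 222.
Solving simultaneously gives p = 0, q = 111/2.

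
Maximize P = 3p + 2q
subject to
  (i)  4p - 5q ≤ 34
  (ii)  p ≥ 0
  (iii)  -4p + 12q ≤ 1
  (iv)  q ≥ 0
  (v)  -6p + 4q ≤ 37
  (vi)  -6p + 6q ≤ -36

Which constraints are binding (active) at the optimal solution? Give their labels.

(i) and (iii)

Extreme points and P = 3p + 2q:
  (59/4, 5) → P = 217/4
  (17/2, 0) → P = 51/2
  (73/8, 25/8) → P = 269/8
  (6, 0) → P = 18

The maximum is at (59/4, 5). Substituting into each constraint, equality holds for (i) and (iii); the remaining constraints have slack.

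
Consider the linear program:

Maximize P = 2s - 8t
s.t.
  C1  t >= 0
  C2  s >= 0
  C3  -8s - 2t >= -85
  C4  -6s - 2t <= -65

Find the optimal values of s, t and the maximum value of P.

s = 10, t = 5/2, maximum P = 0

Feasible corners and P = 2s - 8t:
  (0, 85/2) → P = -340
  (0, 65/2) → P = -260
  (10, 5/2) → P = 0

The optimum lies where -8s - 2t = -85 and -6s - 2t = -65.
Solving simultaneously gives s = 10, t = 5/2.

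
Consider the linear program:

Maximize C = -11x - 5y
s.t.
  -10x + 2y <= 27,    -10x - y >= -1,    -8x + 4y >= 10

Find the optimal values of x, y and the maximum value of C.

x = -11/3, y = -29/6, maximum C = 129/2

Extreme points and C = -11x - 5y:
  (-5/6, 28/3) → C = -75/2
  (-11/3, -29/6) → C = 129/2
  (-1/8, 9/4) → C = -79/8

The optimum lies where -10x + 2y = 27 and -8x + 4y = 10.
Solving simultaneously gives x = -11/3, y = -29/6.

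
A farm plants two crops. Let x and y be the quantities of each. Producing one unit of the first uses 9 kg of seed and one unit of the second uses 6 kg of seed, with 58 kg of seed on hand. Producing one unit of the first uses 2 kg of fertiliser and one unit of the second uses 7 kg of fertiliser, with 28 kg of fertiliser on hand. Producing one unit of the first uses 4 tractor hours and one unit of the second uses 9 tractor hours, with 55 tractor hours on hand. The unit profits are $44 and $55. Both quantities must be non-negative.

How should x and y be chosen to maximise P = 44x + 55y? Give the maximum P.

Corner points and P = 44x + 55y:
  (0, 0) → P = 0
  (0, 4) → P = 220
  (58/9, 0) → P = 2552/9
  (14/3, 8/3) → P = 352

x = 14/3, y = 8/3, maximum P = 352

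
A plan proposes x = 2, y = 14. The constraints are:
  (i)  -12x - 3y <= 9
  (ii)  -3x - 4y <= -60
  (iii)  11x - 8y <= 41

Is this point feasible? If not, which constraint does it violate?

feasible

(i): -66 ≤ 9 ✓
(ii): -62 ≤ -60 ✓
(iii): -90 ≤ 41 ✓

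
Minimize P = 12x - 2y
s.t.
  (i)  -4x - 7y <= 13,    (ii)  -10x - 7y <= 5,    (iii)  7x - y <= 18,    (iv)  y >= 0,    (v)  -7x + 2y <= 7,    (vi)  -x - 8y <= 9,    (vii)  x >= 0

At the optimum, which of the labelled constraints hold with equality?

(v) and (vii)

Corner points and P = 12x - 2y:
  (18/7, 0) → P = 216/7
  (43/7, 25) → P = 166/7
  (0, 0) → P = 0
  (0, 7/2) → P = -7

The minimum is at (0, 7/2). Substituting into each constraint, equality holds for (v) and (vii); the remaining constraints have slack.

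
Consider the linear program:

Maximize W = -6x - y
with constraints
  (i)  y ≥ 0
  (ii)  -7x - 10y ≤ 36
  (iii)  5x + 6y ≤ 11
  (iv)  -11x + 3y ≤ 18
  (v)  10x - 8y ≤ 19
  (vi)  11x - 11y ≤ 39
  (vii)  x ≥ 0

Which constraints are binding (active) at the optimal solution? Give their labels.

(i) and (vii)

Corner points and W = -6x - y:
  (19/10, 0) → W = -57/5
  (0, 0) → W = 0
  (101/50, 3/20) → W = -1227/100
  (0, 11/6) → W = -11/6

The maximum is at (0, 0). Substituting into each constraint, equality holds for (i) and (vii); the remaining constraints have slack.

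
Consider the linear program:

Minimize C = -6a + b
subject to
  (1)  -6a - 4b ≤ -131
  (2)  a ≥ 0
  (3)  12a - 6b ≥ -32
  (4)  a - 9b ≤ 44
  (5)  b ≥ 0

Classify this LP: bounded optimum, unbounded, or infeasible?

unbounded

From the feasible point (47/6, 21), moving in the direction (6, 12) keeps every constraint satisfied while C decreases without bound.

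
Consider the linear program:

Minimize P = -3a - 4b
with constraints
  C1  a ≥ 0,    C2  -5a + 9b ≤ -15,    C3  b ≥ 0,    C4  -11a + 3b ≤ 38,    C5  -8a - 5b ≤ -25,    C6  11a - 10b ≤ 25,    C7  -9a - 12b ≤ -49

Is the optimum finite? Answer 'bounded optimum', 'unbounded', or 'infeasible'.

infeasible

The boundaries a = 0 and -11a + 3b = 38 meet at (0, 38/3), but that point violates -5a + 9b ≤ -15. Every candidate vertex is excluded by some other constraint, so the feasible region is empty.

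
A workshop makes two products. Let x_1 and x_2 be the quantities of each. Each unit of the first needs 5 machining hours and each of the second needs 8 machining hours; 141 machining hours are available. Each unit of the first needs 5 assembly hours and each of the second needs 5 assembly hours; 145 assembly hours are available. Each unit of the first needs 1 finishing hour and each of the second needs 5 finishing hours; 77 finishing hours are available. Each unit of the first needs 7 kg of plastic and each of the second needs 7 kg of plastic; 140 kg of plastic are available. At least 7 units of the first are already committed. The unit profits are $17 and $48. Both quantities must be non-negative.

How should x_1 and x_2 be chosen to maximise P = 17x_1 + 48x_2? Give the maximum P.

x_1 = 7, x_2 = 13, maximum P = 743

Extreme points and P = 17x_1 + 48x_2:
  (20, 0) → P = 340
  (7, 0) → P = 119
  (7, 13) → P = 743

The binding constraints are 7x_1 + 7x_2 = 140 and x_1 = 7.
Solving simultaneously gives x_1 = 7, x_2 = 13.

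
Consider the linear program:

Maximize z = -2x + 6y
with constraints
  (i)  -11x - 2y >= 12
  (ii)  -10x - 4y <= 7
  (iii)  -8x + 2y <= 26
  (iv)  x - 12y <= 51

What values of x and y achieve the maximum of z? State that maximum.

Corner points and z = -2x + 6y:
  (-17/12, 43/24) → z = 163/12
  (-2, 5) → z = 34
  (-59/26, 51/13) → z = 365/13

The binding constraints are -11x - 2y = 12 and -8x + 2y = 26.
Solving simultaneously gives x = -2, y = 5.

x = -2, y = 5, maximum z = 34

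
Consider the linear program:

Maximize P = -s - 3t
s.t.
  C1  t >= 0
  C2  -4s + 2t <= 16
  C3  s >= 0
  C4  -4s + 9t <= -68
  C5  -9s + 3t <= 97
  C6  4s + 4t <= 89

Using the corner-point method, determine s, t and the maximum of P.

s = 17, t = 0, maximum P = -17

The optimum lies where t = 0 and -4s + 9t = -68.
Solving simultaneously gives s = 17, t = 0.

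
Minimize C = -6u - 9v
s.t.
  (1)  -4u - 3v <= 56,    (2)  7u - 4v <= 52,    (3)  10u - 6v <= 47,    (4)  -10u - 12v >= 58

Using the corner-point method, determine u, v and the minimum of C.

The binding constraints are -4u - 3v = 56 and -10u - 12v = 58.
Solving simultaneously gives u = -83/3, v = 164/9.

u = -83/3, v = 164/9, minimum C = 2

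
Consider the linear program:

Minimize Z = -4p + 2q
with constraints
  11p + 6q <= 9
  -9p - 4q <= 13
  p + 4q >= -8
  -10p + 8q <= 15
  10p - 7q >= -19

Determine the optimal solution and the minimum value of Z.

p = 42/19, q = -97/38, minimum Z = -265/19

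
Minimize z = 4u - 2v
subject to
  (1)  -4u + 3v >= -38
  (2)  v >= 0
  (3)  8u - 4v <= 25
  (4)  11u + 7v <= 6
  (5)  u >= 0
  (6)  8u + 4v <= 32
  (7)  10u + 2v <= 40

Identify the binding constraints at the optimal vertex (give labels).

(4) and (5)

Extreme points and z = 4u - 2v:
  (6/11, 0) → z = 24/11
  (0, 0) → z = 0
  (0, 6/7) → z = -12/7

The minimum is at (0, 6/7). Substituting into each constraint, equality holds for (4) and (5); the remaining constraints have slack.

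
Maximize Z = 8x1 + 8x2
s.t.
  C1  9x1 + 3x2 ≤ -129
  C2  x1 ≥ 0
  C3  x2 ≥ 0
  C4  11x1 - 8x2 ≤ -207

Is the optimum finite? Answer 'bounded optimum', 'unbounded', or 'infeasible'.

The boundaries 9x1 + 3x2 = -129 and 11x1 - 8x2 = -207 meet at (-551/35, 148/35), but that point violates x1 ≥ 0. Every candidate vertex is excluded by some other constraint, so the feasible region is empty.

infeasible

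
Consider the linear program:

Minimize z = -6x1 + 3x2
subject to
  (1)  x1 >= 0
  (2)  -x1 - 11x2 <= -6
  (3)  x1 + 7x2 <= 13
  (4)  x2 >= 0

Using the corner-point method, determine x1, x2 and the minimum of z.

x1 = 13, x2 = 0, minimum z = -78

The binding constraints are x1 + 7x2 = 13 and x2 = 0.
Solving simultaneously gives x1 = 13, x2 = 0.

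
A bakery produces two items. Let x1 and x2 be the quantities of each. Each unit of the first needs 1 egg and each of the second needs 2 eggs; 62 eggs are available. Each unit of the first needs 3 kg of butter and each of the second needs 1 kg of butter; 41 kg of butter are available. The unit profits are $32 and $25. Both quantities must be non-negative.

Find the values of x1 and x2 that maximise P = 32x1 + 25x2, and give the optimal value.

x1 = 4, x2 = 29, maximum P = 853

Feasible corners and P = 32x1 + 25x2:
  (0, 0) → P = 0
  (0, 31) → P = 775
  (41/3, 0) → P = 1312/3
  (4, 29) → P = 853

The optimum lies where x1 + 2x2 = 62 and 3x1 + x2 = 41.
Solving simultaneously gives x1 = 4, x2 = 29.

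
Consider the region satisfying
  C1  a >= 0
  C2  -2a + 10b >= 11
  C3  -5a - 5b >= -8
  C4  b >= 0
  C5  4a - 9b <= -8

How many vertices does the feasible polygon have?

Of the 10 pairwise boundary intersections, those satisfying every inequality are:
  (0, 11/10)
  (0, 8/5)
  (5/12, 71/60)

3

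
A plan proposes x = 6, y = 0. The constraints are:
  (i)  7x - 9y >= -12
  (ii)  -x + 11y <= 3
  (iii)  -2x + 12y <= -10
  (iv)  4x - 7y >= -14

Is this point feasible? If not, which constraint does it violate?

feasible

(i): 42 ≥ -12 ✓
(ii): -6 ≤ 3 ✓
(iii): -12 ≤ -10 ✓
(iv): 24 ≥ -14 ✓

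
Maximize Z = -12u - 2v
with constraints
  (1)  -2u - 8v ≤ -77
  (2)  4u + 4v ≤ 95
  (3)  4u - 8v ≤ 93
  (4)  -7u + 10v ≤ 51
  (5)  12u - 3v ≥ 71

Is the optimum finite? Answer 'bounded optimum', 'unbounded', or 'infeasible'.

bounded optimum

Corner points and Z = -12u - 2v:
  (113/6, 59/12) → Z = -1415/6
  (47/6, 23/3) → Z = -328/3
  (373/34, 869/68) → Z = -5345/34
  (863/99, 1109/99) → Z = -12574/99
The feasible region has finitely many vertices and no improving ray; the maximum is -328/3 at (47/6, 23/3).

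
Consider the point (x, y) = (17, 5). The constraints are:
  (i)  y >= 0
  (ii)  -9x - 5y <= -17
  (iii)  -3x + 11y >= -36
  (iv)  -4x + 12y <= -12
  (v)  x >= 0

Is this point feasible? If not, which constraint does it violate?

Constraint (iv): -4x + 12y = -8, which is not ≤ -12. All other constraints are satisfied.

not feasible — violates (iv)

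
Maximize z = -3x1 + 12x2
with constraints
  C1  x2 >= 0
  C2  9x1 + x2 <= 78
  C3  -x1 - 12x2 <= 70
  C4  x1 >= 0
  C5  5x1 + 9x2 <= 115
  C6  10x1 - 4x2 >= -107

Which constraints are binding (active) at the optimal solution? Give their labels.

Corner points and z = -3x1 + 12x2:
  (26/3, 0) → z = -26
  (0, 0) → z = 0
  (587/76, 645/76) → z = 5979/76
  (0, 115/9) → z = 460/3

The maximum is at (0, 115/9). Substituting into each constraint, equality holds for C4 and C5; the remaining constraints have slack.

C4 and C5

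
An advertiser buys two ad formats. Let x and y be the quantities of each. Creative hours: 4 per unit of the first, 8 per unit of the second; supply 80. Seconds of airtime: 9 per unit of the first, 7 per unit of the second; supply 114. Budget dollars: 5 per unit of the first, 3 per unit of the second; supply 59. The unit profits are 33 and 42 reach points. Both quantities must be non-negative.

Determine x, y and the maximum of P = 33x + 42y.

x = 8, y = 6, maximum P = 516

Extreme points and P = 33x + 42y:
  (0, 0) → P = 0
  (0, 10) → P = 420
  (59/5, 0) → P = 1947/5
  (8, 6) → P = 516
  (71/8, 39/8) → P = 3981/8

At the optimal vertex, 4x + 8y = 80 and 9x + 7y = 114.
Solving simultaneously gives x = 8, y = 6.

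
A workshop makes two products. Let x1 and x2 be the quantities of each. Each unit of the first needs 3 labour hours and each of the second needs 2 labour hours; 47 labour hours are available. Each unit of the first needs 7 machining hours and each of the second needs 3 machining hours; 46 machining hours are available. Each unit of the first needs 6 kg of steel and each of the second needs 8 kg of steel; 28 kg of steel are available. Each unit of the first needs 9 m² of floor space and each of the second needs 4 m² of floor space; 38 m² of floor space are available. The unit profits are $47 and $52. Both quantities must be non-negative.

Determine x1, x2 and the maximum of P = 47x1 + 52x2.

x1 = 4, x2 = 1/2, maximum P = 214

Corner points and P = 47x1 + 52x2:
  (0, 0) → P = 0
  (0, 7/2) → P = 182
  (38/9, 0) → P = 1786/9
  (4, 1/2) → P = 214

The optimum lies where 6x1 + 8x2 = 28 and 9x1 + 4x2 = 38.
Solving simultaneously gives x1 = 4, x2 = 1/2.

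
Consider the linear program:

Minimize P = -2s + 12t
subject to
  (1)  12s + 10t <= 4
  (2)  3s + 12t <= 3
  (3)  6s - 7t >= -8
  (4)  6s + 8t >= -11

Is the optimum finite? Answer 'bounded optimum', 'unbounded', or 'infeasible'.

Feasible corners and P = -2s + 12t:
  (3/19, 4/19) → P = 42/19
  (71/18, -13/3) → P = -539/9
  (-25/31, 14/31) → P = 218/31
  (-47/30, -1/5) → P = 11/15
The feasible region has finitely many vertices and no improving ray; the minimum is -539/9 at (71/18, -13/3).

bounded optimum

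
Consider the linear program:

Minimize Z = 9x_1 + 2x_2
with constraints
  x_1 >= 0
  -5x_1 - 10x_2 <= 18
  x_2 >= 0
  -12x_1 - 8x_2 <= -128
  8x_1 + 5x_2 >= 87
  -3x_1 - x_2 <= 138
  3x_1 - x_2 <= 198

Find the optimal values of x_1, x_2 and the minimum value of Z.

x_1 = 0, x_2 = 87/5, minimum Z = 174/5

Corner points and Z = 9x_1 + 2x_2:
  (0, 87/5) → Z = 174/5
  (87/8, 0) → Z = 783/8
  (66, 0) → Z = 594
The feasible region is unbounded (it extends along (0, 1), (1, 3)), but Z strictly increases along every unbounded feasible direction, so there is no improving ray and the minimum is attained at a vertex.

At the optimal vertex, x_1 = 0 and 8x_1 + 5x_2 = 87.
Solving simultaneously gives x_1 = 0, x_2 = 87/5.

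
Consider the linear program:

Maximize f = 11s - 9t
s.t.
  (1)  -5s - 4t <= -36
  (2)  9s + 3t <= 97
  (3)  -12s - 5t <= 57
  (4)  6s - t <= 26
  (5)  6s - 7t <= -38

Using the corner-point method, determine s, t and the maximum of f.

Feasible corners and f = 11s - 9t:
  (-408/23, 717/23) → f = -10941/23
  (100/59, 406/59) → f = -2554/59
  (175/27, 116/9) → f = -1207/27
  (55/9, 32/3) → f = -259/9
The feasible region is unbounded (it extends along (-5, 12), (-1, 3)), but f strictly decreases along every unbounded feasible direction, so there is no improving ray and the maximum is attained at a vertex.

At the optimal vertex, 6s - t = 26 and 6s - 7t = -38.
Solving simultaneously gives s = 55/9, t = 32/3.

s = 55/9, t = 32/3, maximum f = -259/9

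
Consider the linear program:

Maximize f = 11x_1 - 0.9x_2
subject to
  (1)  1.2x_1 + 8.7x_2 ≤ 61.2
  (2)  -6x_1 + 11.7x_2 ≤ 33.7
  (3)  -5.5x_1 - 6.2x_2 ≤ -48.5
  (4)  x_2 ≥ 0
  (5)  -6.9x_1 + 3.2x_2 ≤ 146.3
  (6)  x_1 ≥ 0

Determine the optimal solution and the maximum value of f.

x_1 = 51, x_2 = 0, maximum f = 561

Vertices and f = 11x_1 - 0.9x_2:
  (14095/2208, 3397/552) → f = 714079/11040
  (51, 0) → f = 561
  (35851/10155, 9527/2031) → f = 702979/20310
  (97/11, 0) → f = 97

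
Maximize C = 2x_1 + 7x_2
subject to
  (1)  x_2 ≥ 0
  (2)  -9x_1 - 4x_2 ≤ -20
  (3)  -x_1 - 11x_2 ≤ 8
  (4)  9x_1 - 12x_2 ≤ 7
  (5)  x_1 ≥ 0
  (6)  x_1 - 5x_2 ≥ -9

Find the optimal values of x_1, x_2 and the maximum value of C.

x_1 = 13/3, x_2 = 8/3, maximum C = 82/3

Feasible corners and C = 2x_1 + 7x_2:
  (67/36, 13/16) → C = 1355/144
  (64/49, 101/49) → C = 835/49
  (13/3, 8/3) → C = 82/3

The optimum lies where 9x_1 - 12x_2 = 7 and x_1 - 5x_2 = -9.
Solving simultaneously gives x_1 = 13/3, x_2 = 8/3.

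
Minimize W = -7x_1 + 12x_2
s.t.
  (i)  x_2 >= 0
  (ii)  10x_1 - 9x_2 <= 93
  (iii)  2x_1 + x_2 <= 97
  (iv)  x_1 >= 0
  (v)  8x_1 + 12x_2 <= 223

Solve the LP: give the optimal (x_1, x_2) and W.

x_1 = 93/10, x_2 = 0, minimum W = -651/10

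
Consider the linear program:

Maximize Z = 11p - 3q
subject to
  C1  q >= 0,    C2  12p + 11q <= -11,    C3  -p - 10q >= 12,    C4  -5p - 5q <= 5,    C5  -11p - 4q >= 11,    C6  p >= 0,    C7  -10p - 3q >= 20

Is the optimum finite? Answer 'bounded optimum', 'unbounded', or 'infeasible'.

The boundaries p = 0 and -10p - 3q = 20 meet at (0, -20/3), but that point violates q ≥ 0. Every candidate vertex is excluded by some other constraint, so the feasible region is empty.

infeasible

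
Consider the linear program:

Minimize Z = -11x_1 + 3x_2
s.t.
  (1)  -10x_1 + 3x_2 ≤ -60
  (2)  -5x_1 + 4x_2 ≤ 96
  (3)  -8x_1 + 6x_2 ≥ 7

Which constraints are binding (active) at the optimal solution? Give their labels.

(2) and (3)

Feasible corners and Z = -11x_1 + 3x_2:
  (528/25, 252/5) → Z = -2028/25
  (127/12, 275/18) → Z = -847/12
  (274, 733/2) → Z = -3829/2

The minimum is at (274, 733/2). Substituting into each constraint, equality holds for (2) and (3); the remaining constraints have slack.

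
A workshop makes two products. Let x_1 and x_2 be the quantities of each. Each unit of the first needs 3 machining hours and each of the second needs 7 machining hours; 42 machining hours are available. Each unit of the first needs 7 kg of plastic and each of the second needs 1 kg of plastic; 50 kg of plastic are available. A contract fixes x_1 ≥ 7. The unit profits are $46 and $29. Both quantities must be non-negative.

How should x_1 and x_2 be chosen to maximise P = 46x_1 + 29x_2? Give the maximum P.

x_1 = 7, x_2 = 1, maximum P = 351

Extreme points and P = 46x_1 + 29x_2:
  (50/7, 0) → P = 2300/7
  (7, 0) → P = 322
  (7, 1) → P = 351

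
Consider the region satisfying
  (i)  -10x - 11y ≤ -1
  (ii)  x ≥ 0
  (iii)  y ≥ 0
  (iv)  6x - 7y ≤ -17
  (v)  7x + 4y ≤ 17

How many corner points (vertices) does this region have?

Pairwise boundary intersections that survive every other constraint:
  (0, 17/7)
  (0, 17/4)
  (51/73, 221/73)

3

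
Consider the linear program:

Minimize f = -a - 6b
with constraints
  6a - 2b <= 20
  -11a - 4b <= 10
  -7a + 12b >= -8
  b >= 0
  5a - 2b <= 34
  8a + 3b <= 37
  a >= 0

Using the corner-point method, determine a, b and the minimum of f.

Vertices and f = -a - 6b:
  (112/29, 46/29) → f = -388/29
  (67/17, 31/17) → f = -253/17
  (8/7, 0) → f = -8/7
  (0, 0) → f = 0
  (0, 37/3) → f = -74

a = 0, b = 37/3, minimum f = -74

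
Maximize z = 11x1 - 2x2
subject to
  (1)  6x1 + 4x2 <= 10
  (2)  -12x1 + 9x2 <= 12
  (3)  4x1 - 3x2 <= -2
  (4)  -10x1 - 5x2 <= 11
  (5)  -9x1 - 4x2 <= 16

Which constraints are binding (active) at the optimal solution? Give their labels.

(1) and (3)

Feasible corners and z = 11x1 - 2x2:
  (7/17, 32/17) → z = 13/17
  (11/17, 26/17) → z = 69/17
  (-53/50, -2/25) → z = -23/2
  (-43/50, -12/25) → z = -17/2

The maximum is at (11/17, 26/17). Substituting into each constraint, equality holds for (1) and (3); the remaining constraints have slack.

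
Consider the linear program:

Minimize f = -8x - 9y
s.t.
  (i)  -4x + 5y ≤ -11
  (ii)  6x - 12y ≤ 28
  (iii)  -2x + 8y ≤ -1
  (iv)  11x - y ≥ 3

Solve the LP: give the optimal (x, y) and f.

Feasible corners and f = -8x - 9y:
  (83/22, 9/11) → f = -413/11
  (4/51, -109/51) → f = 949/51
  (53/6, 25/12) → f = -1073/12
  (4/63, -145/63) → f = 1273/63

At the optimal vertex, 6x - 12y = 28 and -2x + 8y = -1.
Solving simultaneously gives x = 53/6, y = 25/12.

x = 53/6, y = 25/12, minimum f = -1073/12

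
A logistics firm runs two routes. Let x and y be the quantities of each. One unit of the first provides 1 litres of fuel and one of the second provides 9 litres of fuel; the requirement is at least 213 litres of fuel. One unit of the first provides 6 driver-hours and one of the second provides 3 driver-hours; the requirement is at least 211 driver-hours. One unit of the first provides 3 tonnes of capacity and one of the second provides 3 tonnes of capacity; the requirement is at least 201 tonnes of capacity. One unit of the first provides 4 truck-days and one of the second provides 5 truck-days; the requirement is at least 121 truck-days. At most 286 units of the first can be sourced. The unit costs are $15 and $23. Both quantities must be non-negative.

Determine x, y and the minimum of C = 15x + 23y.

Feasible corners and C = 15x + 23y:
  (0, 211/3) → C = 4853/3
  (213, 0) → C = 3195
  (286, 0) → C = 4290
  (195/4, 73/4) → C = 1151
  (10/3, 191/3) → C = 4543/3
The feasible region is unbounded (it extends along (0, 1)), but C strictly increases along every unbounded feasible direction, so there is no improving ray and the minimum is attained at a vertex.

The optimum lies where x + 9y = 213 and 3x + 3y = 201.
Solving simultaneously gives x = 195/4, y = 73/4.

x = 195/4, y = 73/4, minimum C = 1151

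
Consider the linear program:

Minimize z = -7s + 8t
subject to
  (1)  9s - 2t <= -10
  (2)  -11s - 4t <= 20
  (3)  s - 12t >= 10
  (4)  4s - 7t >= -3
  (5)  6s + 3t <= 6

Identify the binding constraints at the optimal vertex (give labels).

(1) and (2)

Vertices and z = -7s + 8t:
  (-40/29, -35/29) → z = 0
  (-70/53, -50/53) → z = 90/53
  (-25/17, -65/68) → z = 45/17

The minimum is at (-40/29, -35/29). Substituting into each constraint, equality holds for (1) and (2); the remaining constraints have slack.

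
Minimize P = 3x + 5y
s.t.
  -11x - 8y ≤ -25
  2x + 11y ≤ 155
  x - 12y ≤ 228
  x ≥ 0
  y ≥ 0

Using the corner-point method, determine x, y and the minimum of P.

x = 25/11, y = 0, minimum P = 75/11

Extreme points and P = 3x + 5y:
  (0, 25/8) → P = 125/8
  (25/11, 0) → P = 75/11
  (0, 155/11) → P = 775/11
  (155/2, 0) → P = 465/2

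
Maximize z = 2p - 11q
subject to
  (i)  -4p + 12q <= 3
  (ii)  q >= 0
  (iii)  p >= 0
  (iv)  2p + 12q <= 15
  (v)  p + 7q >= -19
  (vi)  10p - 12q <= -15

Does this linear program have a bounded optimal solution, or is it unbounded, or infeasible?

The boundaries -4p + 12q = 3 and p = 0 meet at (0, 1/4), but that point violates 10p - 12q ≤ -15. Every candidate vertex is excluded by some other constraint, so the feasible region is empty.

infeasible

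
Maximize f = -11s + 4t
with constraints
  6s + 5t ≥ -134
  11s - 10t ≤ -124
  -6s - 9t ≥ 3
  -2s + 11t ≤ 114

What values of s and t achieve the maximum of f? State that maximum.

Vertices and f = -11s + 4t:
  (-392/23, -146/23) → f = 3728/23
  (-511/19, 104/19) → f = 6037/19
  (-382/53, 237/53) → f = 5150/53
  (-353/28, 113/14) → f = 4787/28

s = -511/19, t = 104/19, maximum f = 6037/19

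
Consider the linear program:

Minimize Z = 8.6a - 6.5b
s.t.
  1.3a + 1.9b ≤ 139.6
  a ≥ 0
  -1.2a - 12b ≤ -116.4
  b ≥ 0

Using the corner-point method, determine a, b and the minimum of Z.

Feasible corners and Z = 8.6a - 6.5b:
  (0, 1396/19) → Z = -9074/19
  (1396/13, 0) → Z = 60028/65
  (0, 97/10) → Z = -1261/20
  (97, 0) → Z = 4171/5

At the optimal vertex, 1.3a + 1.9b = 139.6 and a = 0.
Solving simultaneously gives a = 0, b = 1396/19.

a = 0, b = 1396/19, minimum Z = -9074/19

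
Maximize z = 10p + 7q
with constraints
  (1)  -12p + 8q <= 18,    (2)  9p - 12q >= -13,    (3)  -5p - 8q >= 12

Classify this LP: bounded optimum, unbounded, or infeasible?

unbounded

From the feasible point (-30/17, -27/68), moving in the direction (8, -5) keeps every constraint satisfied while z increases without bound.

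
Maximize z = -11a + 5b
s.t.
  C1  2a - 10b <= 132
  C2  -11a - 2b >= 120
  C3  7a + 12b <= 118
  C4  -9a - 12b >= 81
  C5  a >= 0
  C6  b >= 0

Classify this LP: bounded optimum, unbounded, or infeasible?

infeasible

The boundaries -11a - 2b = 120 and -9a - 12b = 81 meet at (-213/19, 63/38), but that point violates a ≥ 0. Every candidate vertex is excluded by some other constraint, so the feasible region is empty.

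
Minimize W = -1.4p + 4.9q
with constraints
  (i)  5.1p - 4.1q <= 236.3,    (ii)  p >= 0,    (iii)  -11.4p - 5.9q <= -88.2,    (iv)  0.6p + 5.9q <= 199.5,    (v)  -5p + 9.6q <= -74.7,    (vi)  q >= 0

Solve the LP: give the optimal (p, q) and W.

p = 139/3, q = 0, minimum W = -973/15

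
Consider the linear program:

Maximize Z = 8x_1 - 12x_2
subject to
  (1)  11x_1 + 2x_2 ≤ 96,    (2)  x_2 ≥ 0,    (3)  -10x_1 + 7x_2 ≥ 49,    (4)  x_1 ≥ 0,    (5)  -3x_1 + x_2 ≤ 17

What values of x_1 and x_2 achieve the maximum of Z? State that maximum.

x_1 = 0, x_2 = 7, maximum Z = -84

Vertices and Z = 8x_1 - 12x_2:
  (574/97, 1499/97) → Z = -13396/97
  (62/17, 475/17) → Z = -5204/17
  (0, 7) → Z = -84
  (0, 17) → Z = -204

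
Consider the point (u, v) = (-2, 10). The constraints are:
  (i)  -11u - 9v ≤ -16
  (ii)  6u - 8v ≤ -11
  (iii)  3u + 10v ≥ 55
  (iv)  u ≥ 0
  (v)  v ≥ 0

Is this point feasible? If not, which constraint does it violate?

Constraint (iv): u = -2, which is not ≥ 0. All other constraints are satisfied.

not feasible — violates (iv)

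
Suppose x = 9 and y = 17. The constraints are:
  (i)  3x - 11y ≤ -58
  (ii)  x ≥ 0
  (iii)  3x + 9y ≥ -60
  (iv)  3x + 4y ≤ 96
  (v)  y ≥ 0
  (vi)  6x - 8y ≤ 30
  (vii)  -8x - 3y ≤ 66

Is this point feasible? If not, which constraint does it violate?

feasible

(i): -160 ≤ -58 ✓
(ii): 9 ≥ 0 ✓
(iii): 180 ≥ -60 ✓
(iv): 95 ≤ 96 ✓
(v): 17 ≥ 0 ✓
(vi): -82 ≤ 30 ✓
(vii): -123 ≤ 66 ✓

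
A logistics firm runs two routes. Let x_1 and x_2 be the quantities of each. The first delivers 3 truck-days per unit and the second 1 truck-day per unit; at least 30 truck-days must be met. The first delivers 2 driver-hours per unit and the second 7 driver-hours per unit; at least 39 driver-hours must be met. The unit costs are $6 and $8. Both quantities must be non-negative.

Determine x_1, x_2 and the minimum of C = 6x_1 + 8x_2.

Extreme points and C = 6x_1 + 8x_2:
  (0, 30) → C = 240
  (39/2, 0) → C = 117
  (9, 3) → C = 78
The feasible region is unbounded (it extends along (0, 1), (1, 0)), but C strictly increases along every unbounded feasible direction, so there is no improving ray and the minimum is attained at a vertex.

x_1 = 9, x_2 = 3, minimum C = 78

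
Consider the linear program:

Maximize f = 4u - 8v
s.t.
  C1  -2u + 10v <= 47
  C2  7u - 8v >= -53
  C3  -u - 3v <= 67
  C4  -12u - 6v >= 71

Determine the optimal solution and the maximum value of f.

The binding constraints are -u - 3v = 67 and -12u - 6v = 71.
Solving simultaneously gives u = 63/10, v = -733/30.

u = 63/10, v = -733/30, maximum f = 662/3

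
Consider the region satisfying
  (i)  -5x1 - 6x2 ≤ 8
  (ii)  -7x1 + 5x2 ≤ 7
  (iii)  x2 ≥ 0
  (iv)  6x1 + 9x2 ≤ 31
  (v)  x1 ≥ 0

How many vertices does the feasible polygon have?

4

Intersecting each pair of boundary lines and keeping only the points that satisfy every inequality leaves:
  (92/93, 259/93)
  (0, 7/5)
  (31/6, 0)
  (0, 0)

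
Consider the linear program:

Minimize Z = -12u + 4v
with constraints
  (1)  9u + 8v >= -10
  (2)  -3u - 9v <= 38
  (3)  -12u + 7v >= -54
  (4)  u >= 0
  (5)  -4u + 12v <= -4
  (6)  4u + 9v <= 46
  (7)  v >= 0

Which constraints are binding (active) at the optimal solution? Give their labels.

Feasible corners and Z = -12u + 4v:
  (155/29, 42/29) → Z = -1692/29
  (9/2, 0) → Z = -54
  (1, 0) → Z = -12

The minimum is at (155/29, 42/29). Substituting into each constraint, equality holds for (3) and (5); the remaining constraints have slack.

(3) and (5)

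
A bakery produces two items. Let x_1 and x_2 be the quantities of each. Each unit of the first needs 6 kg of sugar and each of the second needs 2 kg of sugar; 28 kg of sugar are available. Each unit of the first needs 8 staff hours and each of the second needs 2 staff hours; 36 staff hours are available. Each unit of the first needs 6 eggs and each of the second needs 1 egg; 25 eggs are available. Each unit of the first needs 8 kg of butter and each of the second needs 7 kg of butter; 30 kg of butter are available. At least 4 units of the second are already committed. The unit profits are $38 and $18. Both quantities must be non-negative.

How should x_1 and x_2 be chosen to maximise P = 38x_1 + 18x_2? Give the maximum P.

x_1 = 1/4, x_2 = 4, maximum P = 163/2

Extreme points and P = 38x_1 + 18x_2:
  (0, 30/7) → P = 540/7
  (0, 4) → P = 72
  (1/4, 4) → P = 163/2

At the optimal vertex, 8x_1 + 7x_2 = 30 and x_2 = 4.
Solving simultaneously gives x_1 = 1/4, x_2 = 4.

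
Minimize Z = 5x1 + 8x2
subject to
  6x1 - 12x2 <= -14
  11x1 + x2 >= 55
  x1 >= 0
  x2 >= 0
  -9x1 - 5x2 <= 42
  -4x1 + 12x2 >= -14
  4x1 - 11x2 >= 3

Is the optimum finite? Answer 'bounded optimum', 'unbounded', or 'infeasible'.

infeasible

The boundaries 6x1 - 12x2 = -14 and 11x1 + x2 = 55 meet at (323/69, 242/69), but that point violates 4x1 - 11x2 ≥ 3. Every candidate vertex is excluded by some other constraint, so the feasible region is empty.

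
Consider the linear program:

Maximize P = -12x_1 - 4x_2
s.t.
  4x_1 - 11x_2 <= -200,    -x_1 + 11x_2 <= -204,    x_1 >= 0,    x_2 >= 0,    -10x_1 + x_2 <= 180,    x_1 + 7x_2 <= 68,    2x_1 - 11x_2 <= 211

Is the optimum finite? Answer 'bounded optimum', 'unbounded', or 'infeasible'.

The boundaries x_1 + 7x_2 = 68 and 2x_1 - 11x_2 = 211 meet at (89, -3), but that point violates 4x_1 - 11x_2 ≤ -200. Every candidate vertex is excluded by some other constraint, so the feasible region is empty.

infeasible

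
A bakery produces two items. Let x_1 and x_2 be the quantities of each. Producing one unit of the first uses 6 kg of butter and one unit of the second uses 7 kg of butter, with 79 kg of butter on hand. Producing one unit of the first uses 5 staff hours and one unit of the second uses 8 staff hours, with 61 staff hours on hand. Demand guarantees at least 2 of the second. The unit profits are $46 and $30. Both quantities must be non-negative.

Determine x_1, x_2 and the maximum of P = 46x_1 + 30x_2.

x_1 = 9, x_2 = 2, maximum P = 474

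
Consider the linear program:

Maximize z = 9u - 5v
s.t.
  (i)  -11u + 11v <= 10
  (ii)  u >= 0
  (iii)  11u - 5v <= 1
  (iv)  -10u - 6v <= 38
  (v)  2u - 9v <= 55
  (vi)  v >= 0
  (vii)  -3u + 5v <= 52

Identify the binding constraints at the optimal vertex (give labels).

(iii) and (vi)

Vertices and z = 9u - 5v:
  (0, 10/11) → z = -50/11
  (61/66, 11/6) → z = -28/33
  (0, 0) → z = 0
  (1/11, 0) → z = 9/11

The maximum is at (1/11, 0). Substituting into each constraint, equality holds for (iii) and (vi); the remaining constraints have slack.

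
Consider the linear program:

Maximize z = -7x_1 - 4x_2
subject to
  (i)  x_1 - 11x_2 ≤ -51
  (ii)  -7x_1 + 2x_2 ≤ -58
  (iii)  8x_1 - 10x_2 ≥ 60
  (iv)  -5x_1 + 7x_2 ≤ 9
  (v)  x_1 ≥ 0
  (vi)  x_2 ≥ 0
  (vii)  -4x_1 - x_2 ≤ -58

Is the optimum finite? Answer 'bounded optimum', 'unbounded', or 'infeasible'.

bounded optimum

Vertices and z = -7x_1 - 4x_2:
  (15, 6) → z = -129
  (85, 62) → z = -843
The feasible region has finitely many vertices and no improving ray; the maximum is -129 at (15, 6).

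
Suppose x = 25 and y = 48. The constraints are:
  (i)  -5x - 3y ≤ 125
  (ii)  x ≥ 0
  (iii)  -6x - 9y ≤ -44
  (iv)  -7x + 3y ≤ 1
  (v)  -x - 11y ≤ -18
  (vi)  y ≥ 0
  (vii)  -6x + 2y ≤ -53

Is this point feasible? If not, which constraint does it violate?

feasible

(i): -269 ≤ 125 ✓
(ii): 25 ≥ 0 ✓
(iii): -582 ≤ -44 ✓
(iv): -31 ≤ 1 ✓
(v): -553 ≤ -18 ✓
(vi): 48 ≥ 0 ✓
(vii): -54 ≤ -53 ✓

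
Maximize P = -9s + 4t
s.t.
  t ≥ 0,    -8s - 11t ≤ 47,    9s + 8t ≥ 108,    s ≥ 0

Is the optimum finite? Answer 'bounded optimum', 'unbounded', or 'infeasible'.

From the feasible point (12, 0), moving in the direction (0, 1) keeps every constraint satisfied while P increases without bound.

unbounded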